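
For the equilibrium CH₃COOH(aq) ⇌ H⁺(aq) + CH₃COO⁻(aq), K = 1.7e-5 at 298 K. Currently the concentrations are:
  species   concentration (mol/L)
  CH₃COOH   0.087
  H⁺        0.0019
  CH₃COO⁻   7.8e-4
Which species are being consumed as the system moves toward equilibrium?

none (at equilibrium)

Q = [H⁺]·[CH₃COO⁻] / [CH₃COOH] = (0.0019)·(7.8e-4) / (0.087) = 1.7e-5
Q = 1.7e-5 = K; the system is at equilibrium.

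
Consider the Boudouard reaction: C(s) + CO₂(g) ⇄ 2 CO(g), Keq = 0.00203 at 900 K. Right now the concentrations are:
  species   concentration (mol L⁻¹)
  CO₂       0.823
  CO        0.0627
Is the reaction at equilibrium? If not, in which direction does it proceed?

(C is a pure solid — omitted from Q.)
Q = [CO]² / [CO₂] = (0.0627)² / (0.823) = 0.00478
Q = 0.00478 > Keq = 0.00203, so the reverse reaction proceeds.

toward reactants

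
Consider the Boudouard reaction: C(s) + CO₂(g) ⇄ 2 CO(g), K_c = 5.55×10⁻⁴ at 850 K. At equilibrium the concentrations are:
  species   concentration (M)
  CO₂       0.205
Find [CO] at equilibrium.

(C is a pure solid — omitted from K_c.)
At equilibrium, K_c = [CO]² / [CO₂] = 5.55×10⁻⁴.
([CO])² / (0.205) = 5.55×10⁻⁴
[CO]² = 1.14×10⁻⁴ ⇒ [CO] = 0.0107 M

[CO] = 0.0107 M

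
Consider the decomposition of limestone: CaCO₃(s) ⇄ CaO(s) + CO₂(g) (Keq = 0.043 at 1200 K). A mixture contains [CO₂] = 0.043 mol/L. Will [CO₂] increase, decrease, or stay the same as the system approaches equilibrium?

stay the same

(CaCO₃, CaO are pure solids — omitted from Q.)
Q = [CO₂] = 0.043
Q = 0.043 = Keq; the system is at equilibrium.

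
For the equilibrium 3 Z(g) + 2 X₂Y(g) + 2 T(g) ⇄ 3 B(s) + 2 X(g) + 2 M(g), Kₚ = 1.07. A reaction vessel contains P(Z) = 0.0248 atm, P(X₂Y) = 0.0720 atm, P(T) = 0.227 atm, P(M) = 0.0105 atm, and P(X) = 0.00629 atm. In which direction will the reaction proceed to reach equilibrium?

neither direction; the system is at equilibrium

(B is a pure solid — omitted from Qₚ.)
Qₚ = P(X)²·P(M)² / (P(Z)³·P(X₂Y)²·P(T)²) = (0.00629)²·(0.0105)² / ((0.0248)³·(0.0720)²·(0.227)²) = 1.07
Qₚ = 1.07 = Kₚ, so the system is already at equilibrium.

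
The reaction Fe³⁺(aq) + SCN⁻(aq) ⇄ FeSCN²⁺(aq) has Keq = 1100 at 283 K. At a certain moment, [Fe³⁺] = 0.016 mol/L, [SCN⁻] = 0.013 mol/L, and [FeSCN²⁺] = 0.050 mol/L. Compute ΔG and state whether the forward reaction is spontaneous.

Q = [FeSCN²⁺] / ([Fe³⁺]·[SCN⁻]) = (0.050) / ((0.016)·(0.013)) = 240
ΔG = RT ln(Q/Keq) = (8.314 J mol⁻¹ K⁻¹)(283 K) × ln(240/1100)
   = (2.353 kJ/mol)(-1.522) = -3.58 kJ/mol
ΔG < 0, so the forward reaction is spontaneous (proceeds forward).

ΔG = -3.58 kJ/mol; the forward reaction is spontaneous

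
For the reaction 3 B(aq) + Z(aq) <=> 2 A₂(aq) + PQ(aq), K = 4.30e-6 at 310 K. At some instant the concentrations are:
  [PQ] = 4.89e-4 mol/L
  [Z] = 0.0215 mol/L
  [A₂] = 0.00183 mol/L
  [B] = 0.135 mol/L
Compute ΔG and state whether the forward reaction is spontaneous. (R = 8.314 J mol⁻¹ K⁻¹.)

ΔG = 5.09 kJ/mol; the forward reaction is non-spontaneous

Q = [A₂]²·[PQ] / ([B]³·[Z]) = (0.00183)²·(4.89e-4) / ((0.135)³·(0.0215)) = 3.10e-5
ΔG = RT ln(Q/K) = (8.314 J mol⁻¹ K⁻¹)(310 K) × ln(3.10e-5/4.30e-6)
   = (2.577 kJ/mol)(1.975) = 5.09 kJ/mol
ΔG > 0, so the forward reaction is non-spontaneous (proceeds in reverse).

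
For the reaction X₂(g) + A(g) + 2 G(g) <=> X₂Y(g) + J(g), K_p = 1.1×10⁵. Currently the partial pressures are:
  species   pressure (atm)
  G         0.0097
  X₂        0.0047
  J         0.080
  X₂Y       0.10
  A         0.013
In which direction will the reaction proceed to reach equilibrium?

Q_p = P(X₂Y)·P(J) / (P(X₂)·P(A)·P(G)²) = (0.10)·(0.080) / ((0.0047)·(0.013)·(0.0097)²) = 1.4×10⁶
Q_p = 1.4×10⁶ > K_p = 1.1×10⁵, so the reverse reaction proceeds.

to the left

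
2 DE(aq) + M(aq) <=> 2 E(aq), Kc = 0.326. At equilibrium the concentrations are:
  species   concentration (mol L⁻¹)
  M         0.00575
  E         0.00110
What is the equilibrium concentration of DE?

[DE] = 0.0254 mol L⁻¹

At equilibrium, Kc = [E]² / ([DE]²·[M]) = 0.326.
(0.00110)² / (([DE])²·(0.00575)) = 0.326
[DE]² = 6.46×10⁻⁴ ⇒ [DE] = 0.0254 mol L⁻¹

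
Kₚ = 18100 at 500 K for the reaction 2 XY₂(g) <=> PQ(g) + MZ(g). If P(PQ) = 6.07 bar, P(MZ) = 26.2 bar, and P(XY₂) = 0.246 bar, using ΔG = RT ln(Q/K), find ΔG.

Qₚ = P(PQ)·P(MZ) / P(XY₂)² = (6.07)·(26.2) / (0.246)² = 2630
ΔG = RT ln(Qₚ/Kₚ) = (8.314 J mol⁻¹ K⁻¹)(500 K) × ln(2630/18100)
   = (4.157 kJ/mol)(-1.929) = -8.02 kJ/mol
ΔG < 0, so the forward reaction is spontaneous (proceeds forward).

ΔG = -8.02 kJ/mol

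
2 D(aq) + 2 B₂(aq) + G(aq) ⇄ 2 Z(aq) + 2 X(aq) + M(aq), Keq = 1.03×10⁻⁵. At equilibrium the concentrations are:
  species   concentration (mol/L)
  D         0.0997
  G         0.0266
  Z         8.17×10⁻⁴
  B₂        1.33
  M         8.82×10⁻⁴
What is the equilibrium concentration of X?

At equilibrium, Keq = [Z]²·[X]²·[M] / ([D]²·[B₂]²·[G]) = 1.03×10⁻⁵.
(8.17×10⁻⁴)²·([X])²·(8.82×10⁻⁴) / ((0.0997)²·(1.33)²·(0.0266)) = 1.03×10⁻⁵
[X]² = 8.18 ⇒ [X] = 2.86 mol/L

[X] = 2.86 mol/L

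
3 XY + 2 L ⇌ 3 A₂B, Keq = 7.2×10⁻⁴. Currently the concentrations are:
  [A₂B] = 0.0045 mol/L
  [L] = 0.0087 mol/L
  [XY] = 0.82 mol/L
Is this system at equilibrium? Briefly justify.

Q = [A₂B]³ / ([XY]³·[L]²) = (0.0045)³ / ((0.82)³·(0.0087)²) = 0.0022
Q = 0.0022 > Keq = 7.2×10⁻⁴: net reverse reaction.

no; Q > K, reaction proceeds in reverse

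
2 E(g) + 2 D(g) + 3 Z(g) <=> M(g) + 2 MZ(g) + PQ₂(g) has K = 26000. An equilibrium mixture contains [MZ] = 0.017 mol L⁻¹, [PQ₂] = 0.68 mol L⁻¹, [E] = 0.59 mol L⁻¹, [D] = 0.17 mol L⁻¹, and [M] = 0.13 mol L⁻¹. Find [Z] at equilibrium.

[Z] = 0.0046 mol L⁻¹

At equilibrium, K = [M]·[MZ]²·[PQ₂] / ([E]²·[D]²·[Z]³) = 26000.
(0.13)·(0.017)²·(0.68) / ((0.59)²·(0.17)²·([Z])³) = 26000
[Z]³ = 9.77×10⁻⁸ ⇒ [Z] = 0.0046 mol L⁻¹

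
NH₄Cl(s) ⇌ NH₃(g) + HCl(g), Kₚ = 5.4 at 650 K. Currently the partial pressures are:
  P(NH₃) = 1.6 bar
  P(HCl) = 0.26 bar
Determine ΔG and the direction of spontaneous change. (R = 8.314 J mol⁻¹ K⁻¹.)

(NH₄Cl is a pure solid — omitted from Qₚ.)
Qₚ = P(NH₃)·P(HCl) = (1.6)·(0.26) = 0.416
ΔG = RT ln(Qₚ/Kₚ) = (8.314 J mol⁻¹ K⁻¹)(650 K) × ln(0.416/5.4)
   = (5.404 kJ/mol)(-2.563) = -13.9 kJ/mol
ΔG < 0, so the forward reaction is spontaneous (proceeds forward).

ΔG = -13.9 kJ/mol; the forward reaction is spontaneous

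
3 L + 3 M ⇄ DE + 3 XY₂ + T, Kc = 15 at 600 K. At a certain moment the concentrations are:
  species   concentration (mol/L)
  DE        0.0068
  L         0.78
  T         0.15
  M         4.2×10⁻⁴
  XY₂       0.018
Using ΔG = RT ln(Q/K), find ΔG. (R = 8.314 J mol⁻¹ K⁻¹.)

ΔG = 12.1 kJ/mol

Qc = [DE]·[XY₂]³·[T] / ([L]³·[M]³) = (0.0068)·(0.018)³·(0.15) / ((0.78)³·(4.2×10⁻⁴)³) = 169
ΔG = RT ln(Qc/Kc) = (8.314 J mol⁻¹ K⁻¹)(600 K) × ln(169/15)
   = (4.988 kJ/mol)(2.422) = 12.1 kJ/mol
ΔG > 0, so the forward reaction is non-spontaneous (proceeds in reverse).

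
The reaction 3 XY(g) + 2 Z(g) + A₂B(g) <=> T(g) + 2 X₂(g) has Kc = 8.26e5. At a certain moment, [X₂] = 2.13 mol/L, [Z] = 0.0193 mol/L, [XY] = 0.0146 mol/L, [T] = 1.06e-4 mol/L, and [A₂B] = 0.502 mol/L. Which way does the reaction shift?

Qc = [T]·[X₂]² / ([XY]³·[Z]²·[A₂B]) = (1.06e-4)·(2.13)² / ((0.0146)³·(0.0193)²·(0.502)) = 8.26e5
Qc = 8.26e5 = Kc, so the system is already at equilibrium.

no net change (already at equilibrium)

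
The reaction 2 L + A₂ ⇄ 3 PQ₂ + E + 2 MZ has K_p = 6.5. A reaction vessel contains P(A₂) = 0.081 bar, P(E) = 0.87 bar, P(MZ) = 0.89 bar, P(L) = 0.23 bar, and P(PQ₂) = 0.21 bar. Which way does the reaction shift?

toward products

Q_p = P(PQ₂)³·P(E)·P(MZ)² / (P(L)²·P(A₂)) = (0.21)³·(0.87)·(0.89)² / ((0.23)²·(0.081)) = 1.5
Q_p = 1.5 < K_p = 6.5, so the forward reaction proceeds.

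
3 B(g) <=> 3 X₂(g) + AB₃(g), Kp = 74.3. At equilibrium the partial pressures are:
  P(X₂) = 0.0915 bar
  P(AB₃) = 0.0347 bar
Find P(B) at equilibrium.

At equilibrium, Kp = P(X₂)³·P(AB₃) / P(B)³ = 74.3.
(0.0915)³·(0.0347) / (P(B))³ = 74.3
P(B)³ = 3.58×10⁻⁷ ⇒ P(B) = 0.00710 bar

P(B) = 0.00710 bar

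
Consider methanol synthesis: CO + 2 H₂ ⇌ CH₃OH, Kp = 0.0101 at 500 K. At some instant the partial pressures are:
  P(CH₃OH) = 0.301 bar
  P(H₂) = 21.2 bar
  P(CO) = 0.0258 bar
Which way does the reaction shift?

toward reactants

Qp = P(CH₃OH) / (P(CO)·P(H₂)²) = (0.301) / ((0.0258)·(21.2)²) = 0.0260
Qp = 0.0260 > Kp = 0.0101, so the reverse reaction proceeds.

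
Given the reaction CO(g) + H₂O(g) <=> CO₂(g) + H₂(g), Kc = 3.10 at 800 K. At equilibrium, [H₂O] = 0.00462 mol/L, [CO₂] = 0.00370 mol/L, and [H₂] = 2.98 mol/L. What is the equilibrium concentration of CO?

At equilibrium, Kc = [CO₂]·[H₂] / ([CO]·[H₂O]) = 3.10.
(0.00370)·(2.98) / (([CO])·(0.00462)) = 3.10
[CO] = 0.770 mol/L

[CO] = 0.770 mol/L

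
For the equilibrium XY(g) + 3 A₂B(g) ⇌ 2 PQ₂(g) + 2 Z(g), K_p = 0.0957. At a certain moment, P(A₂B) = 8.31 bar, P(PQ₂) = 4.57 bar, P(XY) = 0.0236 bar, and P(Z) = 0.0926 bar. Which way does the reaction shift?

Q_p = P(PQ₂)²·P(Z)² / (P(XY)·P(A₂B)³) = (4.57)²·(0.0926)² / ((0.0236)·(8.31)³) = 0.0132
Q_p = 0.0132 < K_p = 0.0957, so the forward reaction proceeds.

toward products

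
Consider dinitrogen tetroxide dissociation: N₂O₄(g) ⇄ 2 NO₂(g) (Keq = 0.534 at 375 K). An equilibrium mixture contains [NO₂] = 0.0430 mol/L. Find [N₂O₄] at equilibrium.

[N₂O₄] = 0.00346 mol/L

At equilibrium, Keq = [NO₂]² / [N₂O₄] = 0.534.
(0.0430)² / ([N₂O₄]) = 0.534
[N₂O₄] = 0.00346 mol/L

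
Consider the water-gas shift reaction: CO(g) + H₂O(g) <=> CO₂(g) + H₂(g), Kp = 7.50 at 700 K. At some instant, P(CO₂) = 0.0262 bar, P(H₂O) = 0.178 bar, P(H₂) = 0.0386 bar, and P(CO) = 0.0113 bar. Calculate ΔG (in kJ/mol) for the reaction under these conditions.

ΔG = -15.7 kJ/mol

Qp = P(CO₂)·P(H₂) / (P(CO)·P(H₂O)) = (0.0262)·(0.0386) / ((0.0113)·(0.178)) = 0.503
ΔG = RT ln(Qp/Kp) = (8.314 J mol⁻¹ K⁻¹)(700 K) × ln(0.503/7.50)
   = (5.820 kJ/mol)(-2.702) = -15.7 kJ/mol
ΔG < 0, so the forward reaction is spontaneous (proceeds forward).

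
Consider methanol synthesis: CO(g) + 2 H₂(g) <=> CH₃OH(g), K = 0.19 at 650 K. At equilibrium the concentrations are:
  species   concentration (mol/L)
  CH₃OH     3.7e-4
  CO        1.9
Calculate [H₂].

At equilibrium, K = [CH₃OH] / ([CO]·[H₂]²) = 0.19.
(3.7e-4) / ((1.9)·([H₂])²) = 0.19
[H₂]² = 0.00102 ⇒ [H₂] = 0.032 mol/L

[H₂] = 0.032 mol/L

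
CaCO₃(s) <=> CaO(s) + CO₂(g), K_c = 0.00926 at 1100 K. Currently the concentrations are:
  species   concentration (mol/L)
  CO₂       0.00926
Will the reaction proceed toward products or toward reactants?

no net change (already at equilibrium)

(CaCO₃, CaO are pure solids — omitted from Q_c.)
Q_c = [CO₂] = 0.00926
Q_c = 0.00926 = K_c, so the system is already at equilibrium.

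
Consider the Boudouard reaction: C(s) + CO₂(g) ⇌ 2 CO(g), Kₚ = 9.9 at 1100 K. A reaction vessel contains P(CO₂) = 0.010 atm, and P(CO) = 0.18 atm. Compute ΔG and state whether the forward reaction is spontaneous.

(C is a pure solid — omitted from Qₚ.)
Qₚ = P(CO)² / P(CO₂) = (0.18)² / (0.010) = 3.24
ΔG = RT ln(Qₚ/Kₚ) = (8.314 J mol⁻¹ K⁻¹)(1100 K) × ln(3.24/9.9)
   = (9.145 kJ/mol)(-1.117) = -10.2 kJ/mol
ΔG < 0, so the forward reaction is spontaneous (proceeds forward).

ΔG = -10.2 kJ/mol; the forward reaction is spontaneous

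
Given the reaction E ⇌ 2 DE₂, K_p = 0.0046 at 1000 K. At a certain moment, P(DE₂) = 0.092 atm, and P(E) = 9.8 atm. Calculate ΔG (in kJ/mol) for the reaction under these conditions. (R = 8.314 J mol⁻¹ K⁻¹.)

ΔG = -13.9 kJ/mol

Q_p = P(DE₂)² / P(E) = (0.092)² / (9.8) = 8.64×10⁻⁴
ΔG = RT ln(Q_p/K_p) = (8.314 J mol⁻¹ K⁻¹)(1000 K) × ln(8.64×10⁻⁴/0.0046)
   = (8.314 kJ/mol)(-1.672) = -13.9 kJ/mol
ΔG < 0, so the forward reaction is spontaneous (proceeds forward).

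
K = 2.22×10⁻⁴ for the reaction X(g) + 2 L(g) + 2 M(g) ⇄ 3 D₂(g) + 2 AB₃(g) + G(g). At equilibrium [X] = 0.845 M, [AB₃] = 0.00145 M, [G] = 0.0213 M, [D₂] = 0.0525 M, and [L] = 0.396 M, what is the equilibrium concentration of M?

At equilibrium, K = [D₂]³·[AB₃]²·[G] / ([X]·[L]²·[M]²) = 2.22×10⁻⁴.
(0.0525)³·(0.00145)²·(0.0213) / ((0.845)·(0.396)²·([M])²) = 2.22×10⁻⁴
[M]² = 2.20×10⁻⁷ ⇒ [M] = 4.69×10⁻⁴ M

[M] = 4.69×10⁻⁴ M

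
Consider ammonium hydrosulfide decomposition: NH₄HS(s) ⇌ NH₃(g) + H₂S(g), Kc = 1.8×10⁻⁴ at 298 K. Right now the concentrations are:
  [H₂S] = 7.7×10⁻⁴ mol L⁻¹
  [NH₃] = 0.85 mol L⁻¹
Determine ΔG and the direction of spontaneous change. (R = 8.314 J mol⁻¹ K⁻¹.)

(NH₄HS is a pure solid — omitted from Qc.)
Qc = [NH₃]·[H₂S] = (0.85)·(7.7×10⁻⁴) = 6.55×10⁻⁴
ΔG = RT ln(Qc/Kc) = (8.314 J mol⁻¹ K⁻¹)(298 K) × ln(6.55×10⁻⁴/1.8×10⁻⁴)
   = (2.478 kJ/mol)(1.292) = 3.20 kJ/mol
ΔG > 0, so the forward reaction is non-spontaneous (proceeds in reverse).

ΔG = 3.20 kJ/mol; the forward reaction is non-spontaneous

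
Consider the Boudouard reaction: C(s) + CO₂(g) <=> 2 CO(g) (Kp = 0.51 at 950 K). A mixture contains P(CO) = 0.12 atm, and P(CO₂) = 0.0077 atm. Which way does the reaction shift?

to the left

(C is a pure solid — omitted from Qp.)
Qp = P(CO)² / P(CO₂) = (0.12)² / (0.0077) = 1.9
Qp = 1.9 > Kp = 0.51, so the reverse reaction proceeds.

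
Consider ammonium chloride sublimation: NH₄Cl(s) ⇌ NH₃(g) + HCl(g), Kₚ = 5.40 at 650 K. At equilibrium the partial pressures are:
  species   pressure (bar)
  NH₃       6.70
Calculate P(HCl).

(NH₄Cl is a pure solid — omitted from Kₚ.)
At equilibrium, Kₚ = P(NH₃)·P(HCl) = 5.40.
(6.70)·(P(HCl)) = 5.40
P(HCl) = 0.806 bar

P(HCl) = 0.806 bar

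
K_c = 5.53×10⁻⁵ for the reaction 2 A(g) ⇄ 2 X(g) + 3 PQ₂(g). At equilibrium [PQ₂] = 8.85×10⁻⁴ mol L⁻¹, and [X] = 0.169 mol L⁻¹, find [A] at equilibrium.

[A] = 5.98×10⁻⁴ mol L⁻¹

At equilibrium, K_c = [X]²·[PQ₂]³ / [A]² = 5.53×10⁻⁵.
(0.169)²·(8.85×10⁻⁴)³ / ([A])² = 5.53×10⁻⁵
[A]² = 3.58×10⁻⁷ ⇒ [A] = 5.98×10⁻⁴ mol L⁻¹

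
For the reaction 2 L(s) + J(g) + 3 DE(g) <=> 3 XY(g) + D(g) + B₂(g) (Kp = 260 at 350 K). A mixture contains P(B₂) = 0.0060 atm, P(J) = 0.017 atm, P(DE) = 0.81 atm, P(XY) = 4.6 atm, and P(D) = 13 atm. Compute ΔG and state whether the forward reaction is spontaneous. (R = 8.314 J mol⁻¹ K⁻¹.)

ΔG = 3.41 kJ/mol; the forward reaction is non-spontaneous

(L is a pure solid — omitted from Qp.)
Qp = P(XY)³·P(D)·P(B₂) / (P(J)·P(DE)³) = (4.6)³·(13)·(0.0060) / ((0.017)·(0.81)³) = 840
ΔG = RT ln(Qp/Kp) = (8.314 J mol⁻¹ K⁻¹)(350 K) × ln(840/260)
   = (2.910 kJ/mol)(1.173) = 3.41 kJ/mol
ΔG > 0, so the forward reaction is non-spontaneous (proceeds in reverse).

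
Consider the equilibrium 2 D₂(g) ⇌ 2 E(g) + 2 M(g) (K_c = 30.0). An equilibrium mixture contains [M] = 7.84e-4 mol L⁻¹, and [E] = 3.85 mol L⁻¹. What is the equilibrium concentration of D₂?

At equilibrium, K_c = [E]²·[M]² / [D₂]² = 30.0.
(3.85)²·(7.84e-4)² / ([D₂])² = 30.0
[D₂]² = 3.04e-7 ⇒ [D₂] = 5.51e-4 mol L⁻¹

[D₂] = 5.51e-4 mol L⁻¹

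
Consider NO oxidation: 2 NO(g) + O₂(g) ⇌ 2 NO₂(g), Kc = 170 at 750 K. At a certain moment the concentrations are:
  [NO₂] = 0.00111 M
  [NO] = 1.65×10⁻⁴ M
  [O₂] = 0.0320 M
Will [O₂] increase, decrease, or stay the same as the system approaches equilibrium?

increase

Qc = [NO₂]² / ([NO]²·[O₂]) = (0.00111)² / ((1.65×10⁻⁴)²·(0.0320)) = 1410
Qc = 1410 > Kc = 170: net reverse reaction.
O₂ is a reactant, so it increases.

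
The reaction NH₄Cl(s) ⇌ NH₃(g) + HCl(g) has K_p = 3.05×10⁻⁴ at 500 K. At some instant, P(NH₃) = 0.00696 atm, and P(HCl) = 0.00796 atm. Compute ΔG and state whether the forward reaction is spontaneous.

ΔG = -7.09 kJ/mol; the forward reaction is spontaneous

(NH₄Cl is a pure solid — omitted from Q_p.)
Q_p = P(NH₃)·P(HCl) = (0.00696)·(0.00796) = 5.54×10⁻⁵
ΔG = RT ln(Q_p/K_p) = (8.314 J mol⁻¹ K⁻¹)(500 K) × ln(5.54×10⁻⁵/3.05×10⁻⁴)
   = (4.157 kJ/mol)(-1.706) = -7.09 kJ/mol
ΔG < 0, so the forward reaction is spontaneous (proceeds forward).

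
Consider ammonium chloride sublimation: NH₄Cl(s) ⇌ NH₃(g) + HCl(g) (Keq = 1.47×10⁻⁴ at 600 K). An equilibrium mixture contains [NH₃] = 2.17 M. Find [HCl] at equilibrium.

(NH₄Cl is a pure solid — omitted from Keq.)
At equilibrium, Keq = [NH₃]·[HCl] = 1.47×10⁻⁴.
(2.17)·([HCl]) = 1.47×10⁻⁴
[HCl] = 6.77×10⁻⁵ M

[HCl] = 6.77×10⁻⁵ M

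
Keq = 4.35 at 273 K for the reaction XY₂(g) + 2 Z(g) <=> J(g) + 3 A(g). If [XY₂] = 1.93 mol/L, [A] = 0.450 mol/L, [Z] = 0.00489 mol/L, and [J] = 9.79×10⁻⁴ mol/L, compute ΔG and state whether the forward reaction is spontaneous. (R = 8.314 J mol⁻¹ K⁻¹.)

Q = [J]·[A]³ / ([XY₂]·[Z]²) = (9.79×10⁻⁴)·(0.450)³ / ((1.93)·(0.00489)²) = 1.93
ΔG = RT ln(Q/Keq) = (8.314 J mol⁻¹ K⁻¹)(273 K) × ln(1.93/4.35)
   = (2.270 kJ/mol)(-0.8127) = -1.84 kJ/mol
ΔG < 0, so the forward reaction is spontaneous (proceeds forward).

ΔG = -1.84 kJ/mol; the forward reaction is spontaneous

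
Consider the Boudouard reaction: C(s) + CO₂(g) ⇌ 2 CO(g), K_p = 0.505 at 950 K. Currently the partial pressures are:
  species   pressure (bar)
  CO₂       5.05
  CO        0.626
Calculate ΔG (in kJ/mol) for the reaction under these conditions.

ΔG = -14.8 kJ/mol

(C is a pure solid — omitted from Q_p.)
Q_p = P(CO)² / P(CO₂) = (0.626)² / (5.05) = 0.0776
ΔG = RT ln(Q_p/K_p) = (8.314 J mol⁻¹ K⁻¹)(950 K) × ln(0.0776/0.505)
   = (7.898 kJ/mol)(-1.873) = -14.8 kJ/mol
ΔG < 0, so the forward reaction is spontaneous (proceeds forward).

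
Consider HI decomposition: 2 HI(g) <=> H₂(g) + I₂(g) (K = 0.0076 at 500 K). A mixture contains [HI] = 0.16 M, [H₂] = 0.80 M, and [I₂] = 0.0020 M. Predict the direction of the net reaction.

to the left

Q = [H₂]·[I₂] / [HI]² = (0.80)·(0.0020) / (0.16)² = 0.062
Q = 0.062 > K = 0.0076, so the reverse reaction proceeds.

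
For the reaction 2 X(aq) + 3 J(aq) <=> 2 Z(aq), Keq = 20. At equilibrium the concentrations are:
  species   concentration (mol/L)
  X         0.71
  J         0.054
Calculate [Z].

[Z] = 0.040 mol/L

At equilibrium, Keq = [Z]² / ([X]²·[J]³) = 20.
([Z])² / ((0.71)²·(0.054)³) = 20
[Z]² = 0.00159 ⇒ [Z] = 0.040 mol/L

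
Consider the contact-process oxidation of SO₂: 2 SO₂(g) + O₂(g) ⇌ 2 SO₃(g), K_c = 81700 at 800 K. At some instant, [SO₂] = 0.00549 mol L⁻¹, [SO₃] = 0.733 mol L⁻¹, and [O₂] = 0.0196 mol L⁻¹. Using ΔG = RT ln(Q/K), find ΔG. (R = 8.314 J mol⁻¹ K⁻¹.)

ΔG = 16.0 kJ/mol

Q_c = [SO₃]² / ([SO₂]²·[O₂]) = (0.733)² / ((0.00549)²·(0.0196)) = 9.10e5
ΔG = RT ln(Q_c/K_c) = (8.314 J mol⁻¹ K⁻¹)(800 K) × ln(9.10e5/81700)
   = (6.651 kJ/mol)(2.410) = 16.0 kJ/mol
ΔG > 0, so the forward reaction is non-spontaneous (proceeds in reverse).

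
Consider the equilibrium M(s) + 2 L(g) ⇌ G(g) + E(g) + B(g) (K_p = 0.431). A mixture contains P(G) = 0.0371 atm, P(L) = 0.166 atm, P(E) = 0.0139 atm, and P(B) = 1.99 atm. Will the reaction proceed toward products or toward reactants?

forward (toward products)

(M is a pure solid — omitted from Q_p.)
Q_p = P(G)·P(E)·P(B) / P(L)² = (0.0371)·(0.0139)·(1.99) / (0.166)² = 0.0372
Q_p = 0.0372 < K_p = 0.431, so the forward reaction proceeds.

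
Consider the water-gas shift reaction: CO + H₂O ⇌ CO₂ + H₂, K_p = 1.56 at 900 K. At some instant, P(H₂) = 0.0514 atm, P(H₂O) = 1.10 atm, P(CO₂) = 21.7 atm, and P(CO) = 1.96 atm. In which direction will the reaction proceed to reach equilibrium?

Q_p = P(CO₂)·P(H₂) / (P(CO)·P(H₂O)) = (21.7)·(0.0514) / ((1.96)·(1.10)) = 0.517
Q_p = 0.517 < K_p = 1.56, so the forward reaction proceeds.

toward products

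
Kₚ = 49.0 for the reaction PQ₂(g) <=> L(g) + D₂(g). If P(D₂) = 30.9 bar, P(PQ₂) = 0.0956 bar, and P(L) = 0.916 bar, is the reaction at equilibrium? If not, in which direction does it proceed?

toward reactants

Qₚ = P(L)·P(D₂) / P(PQ₂) = (0.916)·(30.9) / (0.0956) = 296
Qₚ = 296 > Kₚ = 49.0, so the reverse reaction proceeds.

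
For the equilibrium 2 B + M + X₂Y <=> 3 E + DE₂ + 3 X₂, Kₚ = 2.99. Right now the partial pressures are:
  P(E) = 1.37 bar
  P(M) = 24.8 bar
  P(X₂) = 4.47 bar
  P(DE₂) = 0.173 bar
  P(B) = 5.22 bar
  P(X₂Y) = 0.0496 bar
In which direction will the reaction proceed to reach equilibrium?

Qₚ = P(E)³·P(DE₂)·P(X₂)³ / (P(B)²·P(M)·P(X₂Y)) = (1.37)³·(0.173)·(4.47)³ / ((5.22)²·(24.8)·(0.0496)) = 1.19
Qₚ = 1.19 < Kₚ = 2.99, so the forward reaction proceeds.

to the right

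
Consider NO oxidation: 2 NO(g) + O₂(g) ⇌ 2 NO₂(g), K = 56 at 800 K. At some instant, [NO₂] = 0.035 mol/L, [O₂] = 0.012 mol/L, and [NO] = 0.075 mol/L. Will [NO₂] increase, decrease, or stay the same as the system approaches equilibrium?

increase

Q = [NO₂]² / ([NO]²·[O₂]) = (0.035)² / ((0.075)²·(0.012)) = 18
Q = 18 < K = 56: net forward reaction.
NO₂ is a product, so it increases.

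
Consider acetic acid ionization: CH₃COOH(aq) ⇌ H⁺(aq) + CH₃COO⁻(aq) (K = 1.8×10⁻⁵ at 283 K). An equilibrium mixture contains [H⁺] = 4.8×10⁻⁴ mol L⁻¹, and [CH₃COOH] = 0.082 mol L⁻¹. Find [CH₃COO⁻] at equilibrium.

At equilibrium, K = [H⁺]·[CH₃COO⁻] / [CH₃COOH] = 1.8×10⁻⁵.
(4.8×10⁻⁴)·([CH₃COO⁻]) / (0.082) = 1.8×10⁻⁵
[CH₃COO⁻] = 0.00307 = 0.0031 mol L⁻¹

[CH₃COO⁻] = 0.0031 mol L⁻¹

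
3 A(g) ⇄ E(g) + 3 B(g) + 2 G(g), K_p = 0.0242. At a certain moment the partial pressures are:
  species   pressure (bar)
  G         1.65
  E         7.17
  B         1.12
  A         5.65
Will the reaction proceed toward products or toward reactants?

reverse (toward reactants)

Q_p = P(E)·P(B)³·P(G)² / P(A)³ = (7.17)·(1.12)³·(1.65)² / (5.65)³ = 0.152
Q_p = 0.152 > K_p = 0.0242, so the reverse reaction proceeds.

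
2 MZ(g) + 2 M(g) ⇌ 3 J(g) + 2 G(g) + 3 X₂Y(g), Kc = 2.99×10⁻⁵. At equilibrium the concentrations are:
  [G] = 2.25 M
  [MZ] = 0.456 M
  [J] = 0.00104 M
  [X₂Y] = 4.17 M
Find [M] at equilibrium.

At equilibrium, Kc = [J]³·[G]²·[X₂Y]³ / ([MZ]²·[M]²) = 2.99×10⁻⁵.
(0.00104)³·(2.25)²·(4.17)³ / ((0.456)²·([M])²) = 2.99×10⁻⁵
[M]² = 0.0664 ⇒ [M] = 0.258 M

[M] = 0.258 M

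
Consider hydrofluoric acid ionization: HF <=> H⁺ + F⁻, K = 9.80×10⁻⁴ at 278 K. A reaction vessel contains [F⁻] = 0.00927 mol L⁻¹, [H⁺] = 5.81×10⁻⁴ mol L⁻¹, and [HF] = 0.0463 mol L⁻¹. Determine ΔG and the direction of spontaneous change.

ΔG = -4.93 kJ/mol; the forward reaction is spontaneous

Q = [H⁺]·[F⁻] / [HF] = (5.81×10⁻⁴)·(0.00927) / (0.0463) = 1.16×10⁻⁴
ΔG = RT ln(Q/K) = (8.314 J mol⁻¹ K⁻¹)(278 K) × ln(1.16×10⁻⁴/9.80×10⁻⁴)
   = (2.311 kJ/mol)(-2.134) = -4.93 kJ/mol
ΔG < 0, so the forward reaction is spontaneous (proceeds forward).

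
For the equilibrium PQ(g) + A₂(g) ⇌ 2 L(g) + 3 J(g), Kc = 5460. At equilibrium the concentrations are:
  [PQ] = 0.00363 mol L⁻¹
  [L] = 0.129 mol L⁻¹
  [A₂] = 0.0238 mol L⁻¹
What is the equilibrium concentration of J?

[J] = 3.05 mol L⁻¹

At equilibrium, Kc = [L]²·[J]³ / ([PQ]·[A₂]) = 5460.
(0.129)²·([J])³ / ((0.00363)·(0.0238)) = 5460
[J]³ = 28.3 ⇒ [J] = 3.05 mol L⁻¹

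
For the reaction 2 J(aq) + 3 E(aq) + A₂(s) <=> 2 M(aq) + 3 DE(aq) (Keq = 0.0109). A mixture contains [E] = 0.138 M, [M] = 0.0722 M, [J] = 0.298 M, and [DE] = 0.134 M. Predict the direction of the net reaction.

reverse (toward reactants)

(A₂ is a pure solid — omitted from Q.)
Q = [M]²·[DE]³ / ([J]²·[E]³) = (0.0722)²·(0.134)³ / ((0.298)²·(0.138)³) = 0.0537
Q = 0.0537 > Keq = 0.0109, so the reverse reaction proceeds.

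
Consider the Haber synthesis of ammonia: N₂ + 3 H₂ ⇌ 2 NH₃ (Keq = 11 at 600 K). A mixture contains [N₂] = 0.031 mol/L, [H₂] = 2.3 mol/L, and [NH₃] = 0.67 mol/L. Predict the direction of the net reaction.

Q = [NH₃]² / ([N₂]·[H₂]³) = (0.67)² / ((0.031)·(2.3)³) = 1.2
Q = 1.2 < Keq = 11, so the forward reaction proceeds.

in the forward direction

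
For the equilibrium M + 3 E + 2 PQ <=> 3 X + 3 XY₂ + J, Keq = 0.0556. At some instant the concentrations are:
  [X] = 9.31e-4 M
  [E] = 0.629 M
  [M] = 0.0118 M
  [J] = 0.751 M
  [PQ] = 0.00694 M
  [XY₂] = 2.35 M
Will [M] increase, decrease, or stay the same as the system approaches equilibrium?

stay the same

Q = [X]³·[XY₂]³·[J] / ([M]·[E]³·[PQ]²) = (9.31e-4)³·(2.35)³·(0.751) / ((0.0118)·(0.629)³·(0.00694)²) = 0.0556
Q = 0.0556 = Keq; the system is at equilibrium.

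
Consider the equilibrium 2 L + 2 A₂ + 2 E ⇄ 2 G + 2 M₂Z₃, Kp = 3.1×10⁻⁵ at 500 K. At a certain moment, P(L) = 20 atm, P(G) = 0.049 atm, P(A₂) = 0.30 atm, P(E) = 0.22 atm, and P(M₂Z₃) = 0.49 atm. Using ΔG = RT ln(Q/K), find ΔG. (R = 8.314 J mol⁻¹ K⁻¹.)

Qp = P(G)²·P(M₂Z₃)² / (P(L)²·P(A₂)²·P(E)²) = (0.049)²·(0.49)² / ((20)²·(0.30)²·(0.22)²) = 3.31×10⁻⁴
ΔG = RT ln(Qp/Kp) = (8.314 J mol⁻¹ K⁻¹)(500 K) × ln(3.31×10⁻⁴/3.1×10⁻⁵)
   = (4.157 kJ/mol)(2.368) = 9.84 kJ/mol
ΔG > 0, so the forward reaction is non-spontaneous (proceeds in reverse).

ΔG = 9.84 kJ/mol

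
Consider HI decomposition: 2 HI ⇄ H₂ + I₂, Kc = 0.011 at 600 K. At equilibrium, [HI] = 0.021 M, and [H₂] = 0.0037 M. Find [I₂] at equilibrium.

[I₂] = 0.0013 M

At equilibrium, Kc = [H₂]·[I₂] / [HI]² = 0.011.
(0.0037)·([I₂]) / (0.021)² = 0.011
[I₂] = 0.00131 = 0.0013 M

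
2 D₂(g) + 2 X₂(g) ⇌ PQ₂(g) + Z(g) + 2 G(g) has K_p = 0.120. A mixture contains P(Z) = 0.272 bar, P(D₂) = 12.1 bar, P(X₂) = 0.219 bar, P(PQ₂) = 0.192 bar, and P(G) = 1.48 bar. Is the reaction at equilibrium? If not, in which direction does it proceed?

Q_p = P(PQ₂)·P(Z)·P(G)² / (P(D₂)²·P(X₂)²) = (0.192)·(0.272)·(1.48)² / ((12.1)²·(0.219)²) = 0.0163
Q_p = 0.0163 < K_p = 0.120, so the forward reaction proceeds.

toward products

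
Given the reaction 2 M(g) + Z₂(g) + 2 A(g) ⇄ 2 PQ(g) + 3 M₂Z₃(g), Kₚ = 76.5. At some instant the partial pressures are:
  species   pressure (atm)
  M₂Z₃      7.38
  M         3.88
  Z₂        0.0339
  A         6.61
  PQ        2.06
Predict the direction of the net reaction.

Qₚ = P(PQ)²·P(M₂Z₃)³ / (P(M)²·P(Z₂)·P(A)²) = (2.06)²·(7.38)³ / ((3.88)²·(0.0339)·(6.61)²) = 76.5
Qₚ = 76.5 = Kₚ, so the system is already at equilibrium.

at equilibrium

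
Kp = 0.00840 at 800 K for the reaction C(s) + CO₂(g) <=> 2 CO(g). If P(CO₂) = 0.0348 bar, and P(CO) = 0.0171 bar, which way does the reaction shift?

at equilibrium

(C is a pure solid — omitted from Qp.)
Qp = P(CO)² / P(CO₂) = (0.0171)² / (0.0348) = 0.00840
Qp = 0.00840 = Kp, so the system is already at equilibrium.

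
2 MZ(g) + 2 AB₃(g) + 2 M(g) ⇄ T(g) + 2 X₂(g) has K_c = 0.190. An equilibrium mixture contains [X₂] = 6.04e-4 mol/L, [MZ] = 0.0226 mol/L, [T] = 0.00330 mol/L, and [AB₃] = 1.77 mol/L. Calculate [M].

[M] = 0.00199 mol/L

At equilibrium, K_c = [T]·[X₂]² / ([MZ]²·[AB₃]²·[M]²) = 0.190.
(0.00330)·(6.04e-4)² / ((0.0226)²·(1.77)²·([M])²) = 0.190
[M]² = 3.96e-6 ⇒ [M] = 0.00199 mol/L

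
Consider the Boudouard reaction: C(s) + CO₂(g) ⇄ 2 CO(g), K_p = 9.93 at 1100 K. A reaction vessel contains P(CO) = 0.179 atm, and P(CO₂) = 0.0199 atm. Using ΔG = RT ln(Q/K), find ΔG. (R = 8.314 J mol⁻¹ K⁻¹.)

(C is a pure solid — omitted from Q_p.)
Q_p = P(CO)² / P(CO₂) = (0.179)² / (0.0199) = 1.61
ΔG = RT ln(Q_p/K_p) = (8.314 J mol⁻¹ K⁻¹)(1100 K) × ln(1.61/9.93)
   = (9.145 kJ/mol)(-1.819) = -16.6 kJ/mol
ΔG < 0, so the forward reaction is spontaneous (proceeds forward).

ΔG = -16.6 kJ/mol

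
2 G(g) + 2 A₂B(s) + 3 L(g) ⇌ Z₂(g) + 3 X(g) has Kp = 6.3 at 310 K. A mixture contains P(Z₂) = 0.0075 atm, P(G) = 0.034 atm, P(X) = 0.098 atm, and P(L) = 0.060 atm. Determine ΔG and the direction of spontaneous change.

(A₂B is a pure solid — omitted from Qp.)
Qp = P(Z₂)·P(X)³ / (P(G)²·P(L)³) = (0.0075)·(0.098)³ / ((0.034)²·(0.060)³) = 28.3
ΔG = RT ln(Qp/Kp) = (8.314 J mol⁻¹ K⁻¹)(310 K) × ln(28.3/6.3)
   = (2.577 kJ/mol)(1.502) = 3.87 kJ/mol
ΔG > 0, so the forward reaction is non-spontaneous (proceeds in reverse).

ΔG = 3.87 kJ/mol; the forward reaction is non-spontaneous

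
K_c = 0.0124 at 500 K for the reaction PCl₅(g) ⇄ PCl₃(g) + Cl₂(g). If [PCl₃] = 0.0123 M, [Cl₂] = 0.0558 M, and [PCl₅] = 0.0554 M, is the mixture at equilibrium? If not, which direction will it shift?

yes, at equilibrium

Q_c = [PCl₃]·[Cl₂] / [PCl₅] = (0.0123)·(0.0558) / (0.0554) = 0.0124
Q_c = 0.0124 = K_c; the system is at equilibrium.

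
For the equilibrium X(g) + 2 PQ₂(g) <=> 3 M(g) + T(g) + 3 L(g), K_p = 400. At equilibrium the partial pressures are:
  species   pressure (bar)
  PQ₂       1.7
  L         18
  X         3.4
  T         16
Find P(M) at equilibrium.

At equilibrium, K_p = P(M)³·P(T)·P(L)³ / (P(X)·P(PQ₂)²) = 400.
(P(M))³·(16)·(18)³ / ((3.4)·(1.7)²) = 400
P(M)³ = 0.0421 ⇒ P(M) = 0.35 bar

P(M) = 0.35 bar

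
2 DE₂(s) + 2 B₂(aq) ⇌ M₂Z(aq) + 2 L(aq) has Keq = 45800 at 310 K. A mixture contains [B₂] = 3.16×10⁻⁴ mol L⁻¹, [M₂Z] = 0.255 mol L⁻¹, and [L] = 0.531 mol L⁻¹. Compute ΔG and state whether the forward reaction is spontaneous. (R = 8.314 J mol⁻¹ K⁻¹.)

ΔG = 7.10 kJ/mol; the forward reaction is non-spontaneous

(DE₂ is a pure solid — omitted from Q.)
Q = [M₂Z]·[L]² / [B₂]² = (0.255)·(0.531)² / (3.16×10⁻⁴)² = 7.20×10⁵
ΔG = RT ln(Q/Keq) = (8.314 J mol⁻¹ K⁻¹)(310 K) × ln(7.20×10⁵/45800)
   = (2.577 kJ/mol)(2.755) = 7.10 kJ/mol
ΔG > 0, so the forward reaction is non-spontaneous (proceeds in reverse).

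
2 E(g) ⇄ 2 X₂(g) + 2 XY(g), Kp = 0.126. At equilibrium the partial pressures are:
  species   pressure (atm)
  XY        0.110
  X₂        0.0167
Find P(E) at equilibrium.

P(E) = 0.00518 atm

At equilibrium, Kp = P(X₂)²·P(XY)² / P(E)² = 0.126.
(0.0167)²·(0.110)² / (P(E))² = 0.126
P(E)² = 2.68×10⁻⁵ ⇒ P(E) = 0.00518 atm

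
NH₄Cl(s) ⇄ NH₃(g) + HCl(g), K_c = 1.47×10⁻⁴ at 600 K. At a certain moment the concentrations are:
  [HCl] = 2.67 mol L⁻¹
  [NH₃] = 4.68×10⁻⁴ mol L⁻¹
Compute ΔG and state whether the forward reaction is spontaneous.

ΔG = 10.7 kJ/mol; the forward reaction is non-spontaneous

(NH₄Cl is a pure solid — omitted from Q_c.)
Q_c = [NH₃]·[HCl] = (4.68×10⁻⁴)·(2.67) = 0.00125
ΔG = RT ln(Q_c/K_c) = (8.314 J mol⁻¹ K⁻¹)(600 K) × ln(0.00125/1.47×10⁻⁴)
   = (4.988 kJ/mol)(2.140) = 10.7 kJ/mol
ΔG > 0, so the forward reaction is non-spontaneous (proceeds in reverse).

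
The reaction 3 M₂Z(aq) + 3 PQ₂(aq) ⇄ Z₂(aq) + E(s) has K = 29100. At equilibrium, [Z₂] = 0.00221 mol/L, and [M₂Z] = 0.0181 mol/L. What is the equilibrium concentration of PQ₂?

(E is a pure solid — omitted from K.)
At equilibrium, K = [Z₂] / ([M₂Z]³·[PQ₂]³) = 29100.
(0.00221) / ((0.0181)³·([PQ₂])³) = 29100
[PQ₂]³ = 0.0128 ⇒ [PQ₂] = 0.234 mol/L

[PQ₂] = 0.234 mol/L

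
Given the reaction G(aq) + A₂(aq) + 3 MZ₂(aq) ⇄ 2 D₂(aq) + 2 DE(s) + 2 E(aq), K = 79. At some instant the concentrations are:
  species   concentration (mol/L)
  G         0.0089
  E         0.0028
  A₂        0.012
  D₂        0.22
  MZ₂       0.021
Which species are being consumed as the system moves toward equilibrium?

D₂, DE, E (products)

(DE is a pure solid — omitted from Q.)
Q = [D₂]²·[E]² / ([G]·[A₂]·[MZ₂]³) = (0.22)²·(0.0028)² / ((0.0089)·(0.012)·(0.021)³) = 380
Q = 380 > K = 79: net reverse reaction.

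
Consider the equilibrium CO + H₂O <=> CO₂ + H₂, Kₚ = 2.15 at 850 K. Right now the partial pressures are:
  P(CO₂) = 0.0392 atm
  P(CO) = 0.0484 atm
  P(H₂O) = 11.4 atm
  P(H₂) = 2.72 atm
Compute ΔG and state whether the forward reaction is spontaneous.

Qₚ = P(CO₂)·P(H₂) / (P(CO)·P(H₂O)) = (0.0392)·(2.72) / ((0.0484)·(11.4)) = 0.193
ΔG = RT ln(Qₚ/Kₚ) = (8.314 J mol⁻¹ K⁻¹)(850 K) × ln(0.193/2.15)
   = (7.067 kJ/mol)(-2.411) = -17.0 kJ/mol
ΔG < 0, so the forward reaction is spontaneous (proceeds forward).

ΔG = -17.0 kJ/mol; the forward reaction is spontaneous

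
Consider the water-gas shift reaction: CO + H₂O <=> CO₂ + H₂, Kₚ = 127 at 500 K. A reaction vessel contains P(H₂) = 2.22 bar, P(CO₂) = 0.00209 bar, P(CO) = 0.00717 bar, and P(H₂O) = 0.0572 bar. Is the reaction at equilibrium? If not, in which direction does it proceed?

Qₚ = P(CO₂)·P(H₂) / (P(CO)·P(H₂O)) = (0.00209)·(2.22) / ((0.00717)·(0.0572)) = 11.3
Qₚ = 11.3 < Kₚ = 127, so the forward reaction proceeds.

forward (toward products)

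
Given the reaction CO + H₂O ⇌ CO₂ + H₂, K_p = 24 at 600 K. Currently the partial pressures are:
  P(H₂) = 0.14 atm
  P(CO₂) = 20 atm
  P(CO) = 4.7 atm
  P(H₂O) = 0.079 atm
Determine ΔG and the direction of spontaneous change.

ΔG = -5.78 kJ/mol; the forward reaction is spontaneous

Q_p = P(CO₂)·P(H₂) / (P(CO)·P(H₂O)) = (20)·(0.14) / ((4.7)·(0.079)) = 7.54
ΔG = RT ln(Q_p/K_p) = (8.314 J mol⁻¹ K⁻¹)(600 K) × ln(7.54/24)
   = (4.988 kJ/mol)(-1.158) = -5.78 kJ/mol
ΔG < 0, so the forward reaction is spontaneous (proceeds forward).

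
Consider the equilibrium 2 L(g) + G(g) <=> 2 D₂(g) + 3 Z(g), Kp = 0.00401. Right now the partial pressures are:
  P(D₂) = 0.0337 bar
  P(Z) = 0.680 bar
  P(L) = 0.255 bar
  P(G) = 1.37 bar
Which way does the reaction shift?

no net change (already at equilibrium)

Qp = P(D₂)²·P(Z)³ / (P(L)²·P(G)) = (0.0337)²·(0.680)³ / ((0.255)²·(1.37)) = 0.00401
Qp = 0.00401 = Kp, so the system is already at equilibrium.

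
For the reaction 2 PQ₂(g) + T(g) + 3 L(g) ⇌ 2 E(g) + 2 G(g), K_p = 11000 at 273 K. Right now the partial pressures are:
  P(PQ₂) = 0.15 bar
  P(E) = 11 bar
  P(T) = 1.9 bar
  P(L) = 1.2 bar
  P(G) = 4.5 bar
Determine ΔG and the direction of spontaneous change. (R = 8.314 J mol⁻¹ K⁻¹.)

ΔG = 2.51 kJ/mol; the forward reaction is non-spontaneous

Q_p = P(E)²·P(G)² / (P(PQ₂)²·P(T)·P(L)³) = (11)²·(4.5)² / ((0.15)²·(1.9)·(1.2)³) = 33200
ΔG = RT ln(Q_p/K_p) = (8.314 J mol⁻¹ K⁻¹)(273 K) × ln(33200/11000)
   = (2.270 kJ/mol)(1.105) = 2.51 kJ/mol
ΔG > 0, so the forward reaction is non-spontaneous (proceeds in reverse).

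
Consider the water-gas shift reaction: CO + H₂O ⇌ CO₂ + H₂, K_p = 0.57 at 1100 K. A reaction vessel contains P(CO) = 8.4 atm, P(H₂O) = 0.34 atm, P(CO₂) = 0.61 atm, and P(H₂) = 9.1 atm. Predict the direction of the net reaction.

Q_p = P(CO₂)·P(H₂) / (P(CO)·P(H₂O)) = (0.61)·(9.1) / ((8.4)·(0.34)) = 1.9
Q_p = 1.9 > K_p = 0.57, so the reverse reaction proceeds.

in the reverse direction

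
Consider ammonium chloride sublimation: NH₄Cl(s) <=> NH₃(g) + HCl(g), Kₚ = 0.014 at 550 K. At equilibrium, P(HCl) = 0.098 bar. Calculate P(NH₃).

(NH₄Cl is a pure solid — omitted from Kₚ.)
At equilibrium, Kₚ = P(NH₃)·P(HCl) = 0.014.
(P(NH₃))·(0.098) = 0.014
P(NH₃) = 0.143 = 0.14 bar

P(NH₃) = 0.14 bar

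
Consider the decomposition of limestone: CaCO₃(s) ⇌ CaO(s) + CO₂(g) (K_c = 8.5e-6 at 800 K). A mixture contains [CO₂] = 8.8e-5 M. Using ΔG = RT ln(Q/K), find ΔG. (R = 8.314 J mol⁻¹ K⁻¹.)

ΔG = 15.5 kJ/mol

(CaCO₃, CaO are pure solids — omitted from Q_c.)
Q_c = [CO₂] = 8.80e-5
ΔG = RT ln(Q_c/K_c) = (8.314 J mol⁻¹ K⁻¹)(800 K) × ln(8.80e-5/8.5e-6)
   = (6.651 kJ/mol)(2.337) = 15.5 kJ/mol
ΔG > 0, so the forward reaction is non-spontaneous (proceeds in reverse).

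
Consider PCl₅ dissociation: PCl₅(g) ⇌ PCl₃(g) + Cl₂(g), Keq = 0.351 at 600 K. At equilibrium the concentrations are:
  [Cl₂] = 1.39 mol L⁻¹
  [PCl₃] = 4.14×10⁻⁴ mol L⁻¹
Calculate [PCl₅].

[PCl₅] = 0.00164 mol L⁻¹

At equilibrium, Keq = [PCl₃]·[Cl₂] / [PCl₅] = 0.351.
(4.14×10⁻⁴)·(1.39) / ([PCl₅]) = 0.351
[PCl₅] = 0.00164 mol L⁻¹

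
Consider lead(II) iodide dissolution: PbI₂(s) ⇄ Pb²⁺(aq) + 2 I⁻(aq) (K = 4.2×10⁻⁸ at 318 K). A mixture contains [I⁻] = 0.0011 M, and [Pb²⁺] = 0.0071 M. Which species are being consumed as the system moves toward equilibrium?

(PbI₂ is a pure solid — omitted from Q.)
Q = [Pb²⁺]·[I⁻]² = (0.0071)·(0.0011)² = 8.6×10⁻⁹
Q = 8.6×10⁻⁹ < K = 4.2×10⁻⁸: net forward reaction.

PbI₂ (reactants)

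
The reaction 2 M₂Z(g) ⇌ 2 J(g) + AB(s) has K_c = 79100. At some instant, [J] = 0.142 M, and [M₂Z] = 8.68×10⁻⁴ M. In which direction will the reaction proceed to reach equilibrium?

in the forward direction

(AB is a pure solid — omitted from Q_c.)
Q_c = [J]² / [M₂Z]² = (0.142)² / (8.68×10⁻⁴)² = 26800
Q_c = 26800 < K_c = 79100, so the forward reaction proceeds.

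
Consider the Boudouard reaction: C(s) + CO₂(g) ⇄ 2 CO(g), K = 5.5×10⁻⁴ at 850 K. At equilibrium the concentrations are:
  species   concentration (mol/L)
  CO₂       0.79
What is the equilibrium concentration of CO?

[CO] = 0.021 mol/L

(C is a pure solid — omitted from K.)
At equilibrium, K = [CO]² / [CO₂] = 5.5×10⁻⁴.
([CO])² / (0.79) = 5.5×10⁻⁴
[CO]² = 4.35×10⁻⁴ ⇒ [CO] = 0.021 mol/L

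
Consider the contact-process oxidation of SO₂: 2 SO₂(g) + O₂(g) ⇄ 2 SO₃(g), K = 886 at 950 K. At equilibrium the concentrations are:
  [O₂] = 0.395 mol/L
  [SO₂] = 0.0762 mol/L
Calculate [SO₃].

At equilibrium, K = [SO₃]² / ([SO₂]²·[O₂]) = 886.
([SO₃])² / ((0.0762)²·(0.395)) = 886
[SO₃]² = 2.03 ⇒ [SO₃] = 1.43 mol/L

[SO₃] = 1.43 mol/L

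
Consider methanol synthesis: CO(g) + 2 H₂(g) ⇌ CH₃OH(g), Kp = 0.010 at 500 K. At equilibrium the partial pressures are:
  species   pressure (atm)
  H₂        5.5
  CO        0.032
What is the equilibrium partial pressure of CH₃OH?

P(CH₃OH) = 0.0097 atm

At equilibrium, Kp = P(CH₃OH) / (P(CO)·P(H₂)²) = 0.010.
(P(CH₃OH)) / ((0.032)·(5.5)²) = 0.010
P(CH₃OH) = 0.00968 = 0.0097 atm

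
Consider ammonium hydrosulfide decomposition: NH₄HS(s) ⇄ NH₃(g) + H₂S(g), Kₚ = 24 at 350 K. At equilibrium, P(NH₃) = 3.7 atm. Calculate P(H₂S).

(NH₄HS is a pure solid — omitted from Kₚ.)
At equilibrium, Kₚ = P(NH₃)·P(H₂S) = 24.
(3.7)·(P(H₂S)) = 24
P(H₂S) = 6.49 = 6.5 atm

P(H₂S) = 6.5 atm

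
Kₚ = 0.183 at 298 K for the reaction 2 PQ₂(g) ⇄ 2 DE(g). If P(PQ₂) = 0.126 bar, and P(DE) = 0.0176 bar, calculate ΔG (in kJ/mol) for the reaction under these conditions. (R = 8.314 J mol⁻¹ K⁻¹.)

ΔG = -5.55 kJ/mol

Qₚ = P(DE)² / P(PQ₂)² = (0.0176)² / (0.126)² = 0.0195
ΔG = RT ln(Qₚ/Kₚ) = (8.314 J mol⁻¹ K⁻¹)(298 K) × ln(0.0195/0.183)
   = (2.478 kJ/mol)(-2.239) = -5.55 kJ/mol
ΔG < 0, so the forward reaction is spontaneous (proceeds forward).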